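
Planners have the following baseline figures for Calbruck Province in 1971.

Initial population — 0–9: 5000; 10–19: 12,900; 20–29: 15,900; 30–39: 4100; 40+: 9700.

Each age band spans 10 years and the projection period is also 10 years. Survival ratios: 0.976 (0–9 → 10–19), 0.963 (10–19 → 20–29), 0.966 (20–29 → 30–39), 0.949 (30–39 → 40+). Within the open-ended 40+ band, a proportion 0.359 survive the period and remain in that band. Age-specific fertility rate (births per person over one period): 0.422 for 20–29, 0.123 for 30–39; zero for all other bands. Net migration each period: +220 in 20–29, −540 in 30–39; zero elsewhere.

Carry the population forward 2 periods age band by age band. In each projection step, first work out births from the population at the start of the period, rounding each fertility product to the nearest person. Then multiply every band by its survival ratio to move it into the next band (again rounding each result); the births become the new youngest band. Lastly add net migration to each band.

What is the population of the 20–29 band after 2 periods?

Numbering the bands 1..5 from youngest to oldest:
Period 1.
Births: 15900 * 0.422 = 6710 ; 4100 * 0.123 = 504 → 7214
Band 2: 5000 * 0.976 = 4880
Band 3: 12900 * 0.963 = 12423
Band 4: 15900 * 0.966 = 15359
Band 5: 4100 * 0.949 + 9700 * 0.359 = 3891 + 3482 = 7373
Net migration: Band 3 + 220 → 12643; Band 4 − 540 → 14819
→ [7214, 4880, 12643, 14819, 7373]
Period 2.
Births: 12643 * 0.422 = 5335 ; 14819 * 0.123 = 1823 → 7158
Band 2: 7214 * 0.976 = 7041
Band 3: 4880 * 0.963 = 4699
Band 4: 12643 * 0.966 = 12213
Band 5: 14819 * 0.949 + 7373 * 0.359 = 14063 + 2647 = 16710
Net migration: Band 3 + 220 → 4919; Band 4 − 540 → 11673
→ [7158, 7041, 4919, 11673, 16710]

4919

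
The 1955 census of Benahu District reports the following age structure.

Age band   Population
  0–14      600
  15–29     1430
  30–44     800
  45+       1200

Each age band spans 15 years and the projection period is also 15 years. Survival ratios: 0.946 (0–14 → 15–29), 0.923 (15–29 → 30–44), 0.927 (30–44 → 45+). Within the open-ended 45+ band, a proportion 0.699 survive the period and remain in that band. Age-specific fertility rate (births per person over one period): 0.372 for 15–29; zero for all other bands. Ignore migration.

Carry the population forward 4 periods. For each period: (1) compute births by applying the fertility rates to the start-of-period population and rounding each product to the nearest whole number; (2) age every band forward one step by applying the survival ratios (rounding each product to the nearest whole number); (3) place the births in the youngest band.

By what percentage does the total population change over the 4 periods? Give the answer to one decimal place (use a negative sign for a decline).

-41.8

Let band 1 be 0–14 through band 4 = 45+.
[period 1]
Births: 1430 * 0.372 = 532
Band 2: 600 * 0.946 = 568
Band 3: 1430 * 0.923 = 1320
Band 4: 800 * 0.927 + 1200 * 0.699 = 742 + 839 = 1581
End of period: [532, 568, 1320, 1581]
[period 2]
Births: 568 * 0.372 = 211
Band 2: 532 * 0.946 = 503
Band 3: 568 * 0.923 = 524
Band 4: 1320 * 0.927 + 1581 * 0.699 = 1224 + 1105 = 2329
End of period: [211, 503, 524, 2329]
[period 3]
Births: 503 * 0.372 = 187
Band 2: 211 * 0.946 = 200
Band 3: 503 * 0.923 = 464
Band 4: 524 * 0.927 + 2329 * 0.699 = 486 + 1628 = 2114
End of period: [187, 200, 464, 2114]
[period 4]
Births: 200 * 0.372 = 74
Band 2: 187 * 0.946 = 177
Band 3: 200 * 0.923 = 185
Band 4: 464 * 0.927 + 2114 * 0.699 = 430 + 1478 = 1908
End of period: [74, 177, 185, 1908]
Total: 4030 → 2344; change = -1686; percentage change = -41.8%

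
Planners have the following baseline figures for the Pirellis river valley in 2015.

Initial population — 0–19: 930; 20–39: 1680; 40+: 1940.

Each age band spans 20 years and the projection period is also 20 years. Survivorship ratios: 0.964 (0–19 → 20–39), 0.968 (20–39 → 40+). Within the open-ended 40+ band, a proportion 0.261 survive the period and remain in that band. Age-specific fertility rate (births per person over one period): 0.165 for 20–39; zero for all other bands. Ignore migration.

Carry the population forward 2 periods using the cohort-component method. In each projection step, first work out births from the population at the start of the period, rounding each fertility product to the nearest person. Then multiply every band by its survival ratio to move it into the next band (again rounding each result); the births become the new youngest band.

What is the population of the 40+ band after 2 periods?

1424

Call the bands 1 to 3, youngest first.
Period 1:
Births: 1680 × 0.165 = 277
Band 2: 930 × 0.964 = 897
Band 3: 1680 × 0.968 + 1940 × 0.261 = 1626 + 506 = 2132
Giving 277 / 897 / 2132.
Period 2:
Births: 897 × 0.165 = 148
Band 2: 277 × 0.964 = 267
Band 3: 897 × 0.968 + 2132 × 0.261 = 868 + 556 = 1424
Giving 148 / 267 / 1424.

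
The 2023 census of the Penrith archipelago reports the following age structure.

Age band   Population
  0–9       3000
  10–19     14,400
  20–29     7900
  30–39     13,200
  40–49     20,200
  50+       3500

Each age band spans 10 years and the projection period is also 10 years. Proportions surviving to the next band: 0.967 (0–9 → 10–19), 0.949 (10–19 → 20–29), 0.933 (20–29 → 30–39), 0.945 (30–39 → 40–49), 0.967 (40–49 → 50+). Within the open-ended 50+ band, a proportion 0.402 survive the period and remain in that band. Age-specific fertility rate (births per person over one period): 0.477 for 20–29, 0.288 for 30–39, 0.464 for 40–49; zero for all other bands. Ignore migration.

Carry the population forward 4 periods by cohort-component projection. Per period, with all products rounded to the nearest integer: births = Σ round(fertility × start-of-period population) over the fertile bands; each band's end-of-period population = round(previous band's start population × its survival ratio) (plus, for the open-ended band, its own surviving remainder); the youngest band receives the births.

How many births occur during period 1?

[period 1]
Births: 7900 × 0.477 = 3768, 13200 × 0.288 = 3802, 20200 × 0.464 = 9373 → 16943
10–19: 3000 × 0.967 = 2901
20–29: 14400 × 0.949 = 13666
30–39: 7900 × 0.933 = 7371
40–49: 13200 × 0.945 = 12474
50+: 20200 × 0.967 + 3500 × 0.402 = 19533 + 1407 = 20940
Population now: 0–9=16943, 10–19=2901, 20–29=13666, 30–39=7371, 40–49=12474, 50+=20940

16943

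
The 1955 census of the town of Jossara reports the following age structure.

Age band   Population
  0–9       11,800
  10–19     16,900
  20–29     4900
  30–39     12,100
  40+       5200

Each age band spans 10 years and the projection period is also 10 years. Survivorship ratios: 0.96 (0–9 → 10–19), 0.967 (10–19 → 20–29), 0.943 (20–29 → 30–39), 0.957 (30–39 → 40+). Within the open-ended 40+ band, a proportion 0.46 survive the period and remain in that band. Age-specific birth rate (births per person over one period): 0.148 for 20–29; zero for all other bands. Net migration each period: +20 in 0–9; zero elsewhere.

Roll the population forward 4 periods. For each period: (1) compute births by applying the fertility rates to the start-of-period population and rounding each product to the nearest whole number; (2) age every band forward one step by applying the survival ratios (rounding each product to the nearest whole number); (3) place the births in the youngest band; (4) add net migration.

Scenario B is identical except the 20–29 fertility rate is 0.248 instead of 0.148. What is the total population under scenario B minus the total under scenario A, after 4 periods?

(Groups numbered youngest = 1 to oldest = 5.)
After projecting period 1:
Births: 4900 × 0.148 = 725
Group 2: 11800 × 0.96 = 11328
Group 3: 16900 × 0.967 = 16342
Group 4: 4900 × 0.943 = 4621
Group 5: 12100 × 0.957 + 5200 × 0.46 = 11580 + 2392 = 13972
Net migration: Group 1 + 20 → 745
→ [745, 11328, 16342, 4621, 13972]
After projecting period 2:
Births: 16342 × 0.148 = 2419
Group 2: 745 × 0.96 = 715
Group 3: 11328 × 0.967 = 10954
Group 4: 16342 × 0.943 = 15411
Group 5: 4621 × 0.957 + 13972 × 0.46 = 4422 + 6427 = 10849
Net migration: Group 1 + 20 → 2439
→ [2439, 715, 10954, 15411, 10849]
After projecting period 3:
Births: 10954 × 0.148 = 1621
Group 2: 2439 × 0.96 = 2341
Group 3: 715 × 0.967 = 691
Group 4: 10954 × 0.943 = 10330
Group 5: 15411 × 0.957 + 10849 × 0.46 = 14748 + 4991 = 19739
Net migration: Group 1 + 20 → 1641
→ [1641, 2341, 691, 10330, 19739]
After projecting period 4:
Births: 691 × 0.148 = 102
Group 2: 1641 × 0.96 = 1575
Group 3: 2341 × 0.967 = 2264
Group 4: 691 × 0.943 = 652
Group 5: 10330 × 0.957 + 19739 × 0.46 = 9886 + 9080 = 18966
Net migration: Group 1 + 20 → 122
→ [122, 1575, 2264, 652, 18966]
Scenario A total after 4 periods: 23579
Scenario B projection —
After projecting period 1:
Births: 4900 × 0.248 = 1215
Group 2: 11800 × 0.96 = 11328
Group 3: 16900 × 0.967 = 16342
Group 4: 4900 × 0.943 = 4621
Group 5: 12100 × 0.957 + 5200 × 0.46 = 11580 + 2392 = 13972
Net migration: Group 1 + 20 → 1235
→ [1235, 11328, 16342, 4621, 13972]
After projecting period 2:
Births: 16342 × 0.248 = 4053
Group 2: 1235 × 0.96 = 1186
Group 3: 11328 × 0.967 = 10954
Group 4: 16342 × 0.943 = 15411
Group 5: 4621 × 0.957 + 13972 × 0.46 = 4422 + 6427 = 10849
Net migration: Group 1 + 20 → 4073
→ [4073, 1186, 10954, 15411, 10849]
After projecting period 3:
Births: 10954 × 0.248 = 2717
Group 2: 4073 × 0.96 = 3910
Group 3: 1186 × 0.967 = 1147
Group 4: 10954 × 0.943 = 10330
Group 5: 15411 × 0.957 + 10849 × 0.46 = 14748 + 4991 = 19739
Net migration: Group 1 + 20 → 2737
→ [2737, 3910, 1147, 10330, 19739]
After projecting period 4:
Births: 1147 × 0.248 = 284
Group 2: 2737 × 0.96 = 2628
Group 3: 3910 × 0.967 = 3781
Group 4: 1147 × 0.943 = 1082
Group 5: 10330 × 0.957 + 19739 × 0.46 = 9886 + 9080 = 18966
Net migration: Group 1 + 20 → 304
→ [304, 2628, 3781, 1082, 18966]
Scenario B total after 4 periods: 26761
Difference B − A = 26761 − 23579 = 3182

3182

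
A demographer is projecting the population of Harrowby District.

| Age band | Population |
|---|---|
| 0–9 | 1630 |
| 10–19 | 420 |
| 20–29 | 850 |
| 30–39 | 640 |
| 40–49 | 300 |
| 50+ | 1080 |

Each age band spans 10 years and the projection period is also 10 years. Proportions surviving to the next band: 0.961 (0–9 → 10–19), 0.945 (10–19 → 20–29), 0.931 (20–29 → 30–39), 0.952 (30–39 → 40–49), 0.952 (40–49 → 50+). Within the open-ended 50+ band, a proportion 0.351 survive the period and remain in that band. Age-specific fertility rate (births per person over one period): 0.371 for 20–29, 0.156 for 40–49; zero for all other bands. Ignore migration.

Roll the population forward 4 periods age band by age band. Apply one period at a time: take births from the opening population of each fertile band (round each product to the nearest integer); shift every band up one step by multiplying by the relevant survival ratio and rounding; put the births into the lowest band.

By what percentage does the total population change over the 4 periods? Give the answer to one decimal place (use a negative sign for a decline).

After projecting period 1:
Births: 850 × 0.371 = 315  |  300 × 0.156 = 47 ⇒ total 362
10–19: 1630 × 0.961 = 1566
20–29: 420 × 0.945 = 397
30–39: 850 × 0.931 = 791
40–49: 640 × 0.952 = 609
50+: 300 × 0.952 + 1080 × 0.351 = 286 + 379 = 665
Population now: 0–9=362, 10–19=1566, 20–29=397, 30–39=791, 40–49=609, 50+=665
After projecting period 2:
Births: 397 × 0.371 = 147  |  609 × 0.156 = 95 ⇒ total 242
10–19: 362 × 0.961 = 348
20–29: 1566 × 0.945 = 1480
30–39: 397 × 0.931 = 370
40–49: 791 × 0.952 = 753
50+: 609 × 0.952 + 665 × 0.351 = 580 + 233 = 813
Population now: 0–9=242, 10–19=348, 20–29=1480, 30–39=370, 40–49=753, 50+=813
After projecting period 3:
Births: 1480 × 0.371 = 549  |  753 × 0.156 = 117 ⇒ total 666
10–19: 242 × 0.961 = 233
20–29: 348 × 0.945 = 329
30–39: 1480 × 0.931 = 1378
40–49: 370 × 0.952 = 352
50+: 753 × 0.952 + 813 × 0.351 = 717 + 285 = 1002
Population now: 0–9=666, 10–19=233, 20–29=329, 30–39=1378, 40–49=352, 50+=1002
After projecting period 4:
Births: 329 × 0.371 = 122  |  352 × 0.156 = 55 ⇒ total 177
10–19: 666 × 0.961 = 640
20–29: 233 × 0.945 = 220
30–39: 329 × 0.931 = 306
40–49: 1378 × 0.952 = 1312
50+: 352 × 0.952 + 1002 × 0.351 = 335 + 352 = 687
Population now: 0–9=177, 10–19=640, 20–29=220, 30–39=306, 40–49=1312, 50+=687
Total: 4920 → 3342; change = -1578; percentage change = -32.1%

-32.1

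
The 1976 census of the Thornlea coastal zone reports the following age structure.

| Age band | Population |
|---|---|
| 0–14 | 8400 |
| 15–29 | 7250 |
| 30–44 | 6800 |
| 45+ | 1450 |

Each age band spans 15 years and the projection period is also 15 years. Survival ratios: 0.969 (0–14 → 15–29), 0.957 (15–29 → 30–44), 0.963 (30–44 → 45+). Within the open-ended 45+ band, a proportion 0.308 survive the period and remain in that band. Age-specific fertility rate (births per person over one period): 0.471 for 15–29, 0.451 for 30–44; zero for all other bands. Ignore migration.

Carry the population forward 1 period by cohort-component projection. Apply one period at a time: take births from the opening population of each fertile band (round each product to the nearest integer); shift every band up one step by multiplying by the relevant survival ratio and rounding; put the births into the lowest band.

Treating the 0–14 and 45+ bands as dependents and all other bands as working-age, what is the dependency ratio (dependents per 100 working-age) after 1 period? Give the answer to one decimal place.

— Period 1 —
Births: 7250 × 0.471 = 3415  |  6800 × 0.451 = 3067 — total 6482
15–29: 8400 × 0.969 = 8140
30–44: 7250 × 0.957 = 6938
45+: 6800 × 0.963 + 1450 × 0.308 = 6548 + 447 = 6995
End of period: [6482, 8140, 6938, 6995]
Dependents (band 0–14 + band 45+) = 6482 + 6995 = 13477; working-age = 15078; ratio = 13477/15078 × 100 = 89.4

89.4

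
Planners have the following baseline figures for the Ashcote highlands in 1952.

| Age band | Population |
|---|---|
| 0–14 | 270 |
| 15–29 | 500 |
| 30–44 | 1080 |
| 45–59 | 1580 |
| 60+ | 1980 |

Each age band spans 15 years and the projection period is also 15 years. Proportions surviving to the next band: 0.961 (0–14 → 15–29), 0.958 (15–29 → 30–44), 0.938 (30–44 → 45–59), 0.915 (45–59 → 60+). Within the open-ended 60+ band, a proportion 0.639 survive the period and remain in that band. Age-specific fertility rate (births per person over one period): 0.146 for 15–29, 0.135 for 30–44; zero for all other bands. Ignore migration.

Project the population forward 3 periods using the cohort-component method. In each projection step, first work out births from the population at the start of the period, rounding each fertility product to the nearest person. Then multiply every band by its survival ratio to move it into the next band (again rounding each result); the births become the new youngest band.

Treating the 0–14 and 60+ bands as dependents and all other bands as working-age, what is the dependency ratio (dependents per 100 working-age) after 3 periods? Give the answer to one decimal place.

407.9

Let band 1 be 0–14 through band 5 = 60+.
Period 1:
Births: 500 * 0.146 = 73, 1080 * 0.135 = 146 → total 219
Band 2: 270 * 0.961 = 259
Band 3: 500 * 0.958 = 479
Band 4: 1080 * 0.938 = 1013
Band 5: 1580 * 0.915 + 1980 * 0.639 = 1446 + 1265 = 2711
Giving 219 / 259 / 479 / 1013 / 2711.
Period 2:
Births: 259 * 0.146 = 38, 479 * 0.135 = 65 → total 103
Band 2: 219 * 0.961 = 210
Band 3: 259 * 0.958 = 248
Band 4: 479 * 0.938 = 449
Band 5: 1013 * 0.915 + 2711 * 0.639 = 927 + 1732 = 2659
Giving 103 / 210 / 248 / 449 / 2659.
Period 3:
Births: 210 * 0.146 = 31, 248 * 0.135 = 33 → total 64
Band 2: 103 * 0.961 = 99
Band 3: 210 * 0.958 = 201
Band 4: 248 * 0.938 = 233
Band 5: 449 * 0.915 + 2659 * 0.639 = 411 + 1699 = 2110
Giving 64 / 99 / 201 / 233 / 2110.
Dependents (band 0–14 + band 60+) = 64 + 2110 = 2174; working-age = 533; ratio = 2174/533 × 100 = 407.9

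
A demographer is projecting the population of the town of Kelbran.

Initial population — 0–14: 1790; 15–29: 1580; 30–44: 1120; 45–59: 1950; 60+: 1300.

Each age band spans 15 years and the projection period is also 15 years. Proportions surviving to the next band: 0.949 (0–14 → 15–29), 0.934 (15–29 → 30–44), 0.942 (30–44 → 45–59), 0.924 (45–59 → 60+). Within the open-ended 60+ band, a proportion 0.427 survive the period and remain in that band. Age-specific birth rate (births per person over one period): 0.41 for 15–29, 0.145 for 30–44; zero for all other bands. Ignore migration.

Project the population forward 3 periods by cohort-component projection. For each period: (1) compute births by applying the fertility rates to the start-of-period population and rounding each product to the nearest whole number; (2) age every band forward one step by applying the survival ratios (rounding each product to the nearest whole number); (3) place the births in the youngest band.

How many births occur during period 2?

Call the bands 1 to 5, youngest first.
Period 1:
Births: 1580 × 0.41 = 648 ; 1120 × 0.145 = 162 ⇒ total 810
Band 2: 1790 × 0.949 = 1699
Band 3: 1580 × 0.934 = 1476
Band 4: 1120 × 0.942 = 1055
Band 5: 1950 × 0.924 + 1300 × 0.427 = 1802 + 555 = 2357
Population now: 0–14=810, 15–29=1699, 30–44=1476, 45–59=1055, 60+=2357
Period 2:
Births: 1699 × 0.41 = 697 ; 1476 × 0.145 = 214 ⇒ total 911
Band 2: 810 × 0.949 = 769
Band 3: 1699 × 0.934 = 1587
Band 4: 1476 × 0.942 = 1390
Band 5: 1055 × 0.924 + 2357 × 0.427 = 975 + 1006 = 1981
Population now: 0–14=911, 15–29=769, 30–44=1587, 45–59=1390, 60+=1981

911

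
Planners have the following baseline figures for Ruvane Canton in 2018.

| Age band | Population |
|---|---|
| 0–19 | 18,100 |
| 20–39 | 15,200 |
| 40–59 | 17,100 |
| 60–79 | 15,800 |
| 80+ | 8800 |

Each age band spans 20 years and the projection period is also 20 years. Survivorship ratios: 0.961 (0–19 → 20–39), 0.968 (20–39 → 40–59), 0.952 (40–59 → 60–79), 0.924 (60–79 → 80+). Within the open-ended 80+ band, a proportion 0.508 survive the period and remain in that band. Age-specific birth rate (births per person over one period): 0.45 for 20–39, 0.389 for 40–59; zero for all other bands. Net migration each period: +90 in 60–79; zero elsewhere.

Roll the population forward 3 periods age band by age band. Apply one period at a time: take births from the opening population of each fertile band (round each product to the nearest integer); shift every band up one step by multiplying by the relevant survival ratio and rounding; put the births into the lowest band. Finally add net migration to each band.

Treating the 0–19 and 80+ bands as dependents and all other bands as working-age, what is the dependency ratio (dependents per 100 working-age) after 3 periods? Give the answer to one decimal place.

— Period 1 —
Births: 15200 × 0.45 = 6840, 17100 × 0.389 = 6652 ⇒ total 13492
20–39: 18100 × 0.961 = 17394
40–59: 15200 × 0.968 = 14714
60–79: 17100 × 0.952 = 16279
80+: 15800 × 0.924 + 8800 × 0.508 = 14599 + 4470 = 19069
Net migration: 60–79 + 90 → 16369
→ [13492, 17394, 14714, 16369, 19069]
— Period 2 —
Births: 17394 × 0.45 = 7827, 14714 × 0.389 = 5724 ⇒ total 13551
20–39: 13492 × 0.961 = 12966
40–59: 17394 × 0.968 = 16837
60–79: 14714 × 0.952 = 14008
80+: 16369 × 0.924 + 19069 × 0.508 = 15125 + 9687 = 24812
Net migration: 60–79 + 90 → 14098
→ [13551, 12966, 16837, 14098, 24812]
— Period 3 —
Births: 12966 × 0.45 = 5835, 16837 × 0.389 = 6550 ⇒ total 12385
20–39: 13551 × 0.961 = 13023
40–59: 12966 × 0.968 = 12551
60–79: 16837 × 0.952 = 16029
80+: 14098 × 0.924 + 24812 × 0.508 = 13027 + 12604 = 25631
Net migration: 60–79 + 90 → 16119
→ [12385, 13023, 12551, 16119, 25631]
Dependents (band 0–19 + band 80+) = 12385 + 25631 = 38016; working-age = 41693; ratio = 38016/41693 × 100 = 91.2

91.2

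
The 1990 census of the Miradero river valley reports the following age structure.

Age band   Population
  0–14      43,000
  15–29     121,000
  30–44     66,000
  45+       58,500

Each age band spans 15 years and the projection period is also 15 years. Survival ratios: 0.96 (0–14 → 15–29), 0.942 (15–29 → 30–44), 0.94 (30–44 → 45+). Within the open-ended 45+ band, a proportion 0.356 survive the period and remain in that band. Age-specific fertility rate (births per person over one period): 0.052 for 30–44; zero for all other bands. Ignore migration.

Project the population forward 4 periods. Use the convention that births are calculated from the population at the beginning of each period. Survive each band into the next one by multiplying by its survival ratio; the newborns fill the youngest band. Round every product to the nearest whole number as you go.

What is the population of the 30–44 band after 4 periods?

Period 1:
Births: 66000 × 0.052 = 3432
15–29: 43000 × 0.96 = 41280
30–44: 121000 × 0.942 = 113982
45+: 66000 × 0.94 + 58500 × 0.356 = 62040 + 20826 = 82866
Population now: 0–14=3432, 15–29=41280, 30–44=113982, 45+=82866
Period 2:
Births: 113982 × 0.052 = 5927
15–29: 3432 × 0.96 = 3295
30–44: 41280 × 0.942 = 38886
45+: 113982 × 0.94 + 82866 × 0.356 = 107143 + 29500 = 136643
Population now: 0–14=5927, 15–29=3295, 30–44=38886, 45+=136643
Period 3:
Births: 38886 × 0.052 = 2022
15–29: 5927 × 0.96 = 5690
30–44: 3295 × 0.942 = 3104
45+: 38886 × 0.94 + 136643 × 0.356 = 36553 + 48645 = 85198
Population now: 0–14=2022, 15–29=5690, 30–44=3104, 45+=85198
Period 4:
Births: 3104 × 0.052 = 161
15–29: 2022 × 0.96 = 1941
30–44: 5690 × 0.942 = 5360
45+: 3104 × 0.94 + 85198 × 0.356 = 2918 + 30330 = 33248
Population now: 0–14=161, 15–29=1941, 30–44=5360, 45+=33248

5360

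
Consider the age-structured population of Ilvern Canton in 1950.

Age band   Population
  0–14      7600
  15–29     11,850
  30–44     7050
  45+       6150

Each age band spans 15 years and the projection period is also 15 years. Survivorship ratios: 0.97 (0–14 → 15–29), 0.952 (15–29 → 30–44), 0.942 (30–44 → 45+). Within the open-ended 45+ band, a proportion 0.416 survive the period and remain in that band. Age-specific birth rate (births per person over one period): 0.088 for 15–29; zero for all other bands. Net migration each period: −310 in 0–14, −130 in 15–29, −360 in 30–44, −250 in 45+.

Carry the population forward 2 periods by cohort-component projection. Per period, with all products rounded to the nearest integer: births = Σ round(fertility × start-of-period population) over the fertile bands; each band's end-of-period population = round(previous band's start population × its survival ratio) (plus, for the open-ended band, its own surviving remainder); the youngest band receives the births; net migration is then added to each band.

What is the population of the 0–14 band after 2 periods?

Period 1:
Births: 11850 * 0.088 = 1043
15–29: 7600 * 0.97 = 7372
30–44: 11850 * 0.952 = 11281
45+: 7050 * 0.942 + 6150 * 0.416 = 6641 + 2558 = 9199
Net migration: 0–14 − 310 → 733; 15–29 − 130 → 7242; 30–44 − 360 → 10921; 45+ − 250 → 8949
→ [733, 7242, 10921, 8949]
Period 2:
Births: 7242 * 0.088 = 637
15–29: 733 * 0.97 = 711
30–44: 7242 * 0.952 = 6894
45+: 10921 * 0.942 + 8949 * 0.416 = 10288 + 3723 = 14011
Net migration: 0–14 − 310 → 327; 15–29 − 130 → 581; 30–44 − 360 → 6534; 45+ − 250 → 13761
→ [327, 581, 6534, 13761]

327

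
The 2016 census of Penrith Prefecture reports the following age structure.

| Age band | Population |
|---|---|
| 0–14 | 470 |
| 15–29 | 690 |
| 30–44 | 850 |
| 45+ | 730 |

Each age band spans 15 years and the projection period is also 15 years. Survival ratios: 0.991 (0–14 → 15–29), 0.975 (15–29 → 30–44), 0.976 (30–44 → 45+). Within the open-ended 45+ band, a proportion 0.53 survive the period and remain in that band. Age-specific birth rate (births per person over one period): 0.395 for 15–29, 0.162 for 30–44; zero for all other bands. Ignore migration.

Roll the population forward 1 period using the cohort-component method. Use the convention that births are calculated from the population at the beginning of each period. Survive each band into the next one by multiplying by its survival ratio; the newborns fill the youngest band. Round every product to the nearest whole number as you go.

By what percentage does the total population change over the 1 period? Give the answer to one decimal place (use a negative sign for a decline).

Period 1:
Births: 690 × 0.395 = 273  |  850 × 0.162 = 138 ⇒ total 411
15–29: 470 × 0.991 = 466
30–44: 690 × 0.975 = 673
45+: 850 × 0.976 + 730 × 0.53 = 830 + 387 = 1217
Giving 411 / 466 / 673 / 1217.
Total: 2740 → 2767; change = 27; percentage change = 1.0%

1.0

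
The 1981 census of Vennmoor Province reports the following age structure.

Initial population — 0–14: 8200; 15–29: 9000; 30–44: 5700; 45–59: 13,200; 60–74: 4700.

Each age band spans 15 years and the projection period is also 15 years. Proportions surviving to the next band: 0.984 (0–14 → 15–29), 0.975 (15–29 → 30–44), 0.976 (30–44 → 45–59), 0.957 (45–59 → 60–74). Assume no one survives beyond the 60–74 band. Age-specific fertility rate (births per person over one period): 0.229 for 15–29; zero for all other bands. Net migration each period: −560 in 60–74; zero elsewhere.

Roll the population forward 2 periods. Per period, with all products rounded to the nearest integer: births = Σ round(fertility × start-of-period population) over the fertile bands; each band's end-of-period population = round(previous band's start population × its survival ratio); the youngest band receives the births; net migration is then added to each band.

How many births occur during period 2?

[period 1]
Births: 9000 × 0.229 = 2061
15–29: 8200 × 0.984 = 8069
30–44: 9000 × 0.975 = 8775
45–59: 5700 × 0.976 = 5563
60–74: 13200 × 0.957 = 12632
Net migration: 60–74 − 560 → 12072
→ [2061, 8069, 8775, 5563, 12072]
[period 2]
Births: 8069 × 0.229 = 1848
15–29: 2061 × 0.984 = 2028
30–44: 8069 × 0.975 = 7867
45–59: 8775 × 0.976 = 8564
60–74: 5563 × 0.957 = 5324
Net migration: 60–74 − 560 → 4764
→ [1848, 2028, 7867, 8564, 4764]

1848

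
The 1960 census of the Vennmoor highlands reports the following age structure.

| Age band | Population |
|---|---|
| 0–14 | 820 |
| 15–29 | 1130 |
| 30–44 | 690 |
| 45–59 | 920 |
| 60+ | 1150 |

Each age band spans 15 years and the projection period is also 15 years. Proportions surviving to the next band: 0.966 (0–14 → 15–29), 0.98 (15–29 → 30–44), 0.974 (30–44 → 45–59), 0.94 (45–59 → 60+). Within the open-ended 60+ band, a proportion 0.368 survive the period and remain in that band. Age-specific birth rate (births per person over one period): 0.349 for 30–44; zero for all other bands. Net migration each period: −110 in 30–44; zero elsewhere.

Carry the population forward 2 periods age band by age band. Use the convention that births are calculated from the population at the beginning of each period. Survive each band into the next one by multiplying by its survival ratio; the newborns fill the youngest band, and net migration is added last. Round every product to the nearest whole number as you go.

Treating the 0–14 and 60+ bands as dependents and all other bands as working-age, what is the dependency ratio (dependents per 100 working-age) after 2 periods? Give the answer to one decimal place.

77.8

Let band 1 be 0–14 through band 5 = 60+.
After projecting period 1:
Births: 690 × 0.349 = 241
Band 2: 820 × 0.966 = 792
Band 3: 1130 × 0.98 = 1107
Band 4: 690 × 0.974 = 672
Band 5: 920 × 0.94 + 1150 × 0.368 = 865 + 423 = 1288
Net migration: Band 3 − 110 → 997
Population now: 0–14=241, 15–29=792, 30–44=997, 45–59=672, 60+=1288
After projecting period 2:
Births: 997 × 0.349 = 348
Band 2: 241 × 0.966 = 233
Band 3: 792 × 0.98 = 776
Band 4: 997 × 0.974 = 971
Band 5: 672 × 0.94 + 1288 × 0.368 = 632 + 474 = 1106
Net migration: Band 3 − 110 → 666
Population now: 0–14=348, 15–29=233, 30–44=666, 45–59=971, 60+=1106
Dependents (band 0–14 + band 60+) = 348 + 1106 = 1454; working-age = 1870; ratio = 1454/1870 × 100 = 77.8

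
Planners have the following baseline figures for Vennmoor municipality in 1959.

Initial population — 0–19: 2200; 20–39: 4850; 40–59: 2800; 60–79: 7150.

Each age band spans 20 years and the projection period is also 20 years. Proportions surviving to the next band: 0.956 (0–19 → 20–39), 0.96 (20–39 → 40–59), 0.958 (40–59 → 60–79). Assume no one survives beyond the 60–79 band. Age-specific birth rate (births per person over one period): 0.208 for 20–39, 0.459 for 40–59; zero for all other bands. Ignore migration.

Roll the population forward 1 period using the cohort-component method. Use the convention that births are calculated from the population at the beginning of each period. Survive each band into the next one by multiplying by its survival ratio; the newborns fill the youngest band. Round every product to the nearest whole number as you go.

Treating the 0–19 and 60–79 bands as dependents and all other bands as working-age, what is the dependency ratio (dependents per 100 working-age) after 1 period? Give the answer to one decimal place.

73.6

[period 1]
Births: 4850 × 0.208 = 1009  |  2800 × 0.459 = 1285 ⇒ total 2294
20–39: 2200 × 0.956 = 2103
40–59: 4850 × 0.96 = 4656
60–79: 2800 × 0.958 = 2682
End of period: [2294, 2103, 4656, 2682]
Dependents (band 0–19 + band 60–79) = 2294 + 2682 = 4976; working-age = 6759; ratio = 4976/6759 × 100 = 73.6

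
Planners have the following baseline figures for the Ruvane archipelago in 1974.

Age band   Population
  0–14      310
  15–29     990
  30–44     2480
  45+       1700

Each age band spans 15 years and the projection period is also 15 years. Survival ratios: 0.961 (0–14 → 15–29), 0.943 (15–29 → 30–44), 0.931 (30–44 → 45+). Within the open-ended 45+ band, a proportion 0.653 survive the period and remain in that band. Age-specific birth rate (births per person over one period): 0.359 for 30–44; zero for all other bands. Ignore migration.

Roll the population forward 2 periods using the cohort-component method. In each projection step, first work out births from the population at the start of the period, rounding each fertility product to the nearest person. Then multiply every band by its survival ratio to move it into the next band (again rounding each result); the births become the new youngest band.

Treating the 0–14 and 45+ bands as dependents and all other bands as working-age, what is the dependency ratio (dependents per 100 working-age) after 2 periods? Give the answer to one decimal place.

— Period 1 —
Births: 2480 × 0.359 = 890
15–29: 310 × 0.961 = 298
30–44: 990 × 0.943 = 934
45+: 2480 × 0.931 + 1700 × 0.653 = 2309 + 1110 = 3419
Giving 890 / 298 / 934 / 3419.
— Period 2 —
Births: 934 × 0.359 = 335
15–29: 890 × 0.961 = 855
30–44: 298 × 0.943 = 281
45+: 934 × 0.931 + 3419 × 0.653 = 870 + 2233 = 3103
Giving 335 / 855 / 281 / 3103.
Dependents (band 0–14 + band 45+) = 335 + 3103 = 3438; working-age = 1136; ratio = 3438/1136 × 100 = 302.6

302.6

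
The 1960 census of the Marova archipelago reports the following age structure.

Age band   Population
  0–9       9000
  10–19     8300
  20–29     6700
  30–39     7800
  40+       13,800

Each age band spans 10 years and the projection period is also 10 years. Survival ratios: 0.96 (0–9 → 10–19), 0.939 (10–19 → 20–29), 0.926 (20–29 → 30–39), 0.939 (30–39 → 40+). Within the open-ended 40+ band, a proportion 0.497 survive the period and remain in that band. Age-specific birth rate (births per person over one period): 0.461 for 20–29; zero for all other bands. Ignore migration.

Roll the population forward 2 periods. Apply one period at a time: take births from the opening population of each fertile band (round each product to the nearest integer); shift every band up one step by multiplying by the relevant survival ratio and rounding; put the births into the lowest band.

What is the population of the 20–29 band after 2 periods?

8113

Numbering the groups 1..5 from youngest to oldest:
[period 1]
Births: 6700 * 0.461 = 3089
Group 2: 9000 * 0.96 = 8640
Group 3: 8300 * 0.939 = 7794
Group 4: 6700 * 0.926 = 6204
Group 5: 7800 * 0.939 + 13800 * 0.497 = 7324 + 6859 = 14183
→ [3089, 8640, 7794, 6204, 14183]
[period 2]
Births: 7794 * 0.461 = 3593
Group 2: 3089 * 0.96 = 2965
Group 3: 8640 * 0.939 = 8113
Group 4: 7794 * 0.926 = 7217
Group 5: 6204 * 0.939 + 14183 * 0.497 = 5826 + 7049 = 12875
→ [3593, 2965, 8113, 7217, 12875]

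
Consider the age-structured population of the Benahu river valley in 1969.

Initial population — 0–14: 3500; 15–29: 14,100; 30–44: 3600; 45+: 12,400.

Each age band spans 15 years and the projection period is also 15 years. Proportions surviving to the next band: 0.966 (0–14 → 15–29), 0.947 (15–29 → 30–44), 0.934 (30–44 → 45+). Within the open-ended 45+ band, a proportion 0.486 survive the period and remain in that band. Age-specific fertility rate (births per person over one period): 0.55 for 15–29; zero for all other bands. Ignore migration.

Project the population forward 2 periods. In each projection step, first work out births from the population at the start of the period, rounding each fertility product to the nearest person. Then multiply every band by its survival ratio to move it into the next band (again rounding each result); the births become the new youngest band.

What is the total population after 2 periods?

29588

— Period 1 —
Births: 14100 × 0.55 = 7755
15–29: 3500 × 0.966 = 3381
30–44: 14100 × 0.947 = 13353
45+: 3600 × 0.934 + 12400 × 0.486 = 3362 + 6026 = 9388
Giving 7755 / 3381 / 13353 / 9388.
— Period 2 —
Births: 3381 × 0.55 = 1860
15–29: 7755 × 0.966 = 7491
30–44: 3381 × 0.947 = 3202
45+: 13353 × 0.934 + 9388 × 0.486 = 12472 + 4563 = 17035
Giving 1860 / 7491 / 3202 / 17035.
Total after period 2: 1860 + 7491 + 3202 + 17035 = 29588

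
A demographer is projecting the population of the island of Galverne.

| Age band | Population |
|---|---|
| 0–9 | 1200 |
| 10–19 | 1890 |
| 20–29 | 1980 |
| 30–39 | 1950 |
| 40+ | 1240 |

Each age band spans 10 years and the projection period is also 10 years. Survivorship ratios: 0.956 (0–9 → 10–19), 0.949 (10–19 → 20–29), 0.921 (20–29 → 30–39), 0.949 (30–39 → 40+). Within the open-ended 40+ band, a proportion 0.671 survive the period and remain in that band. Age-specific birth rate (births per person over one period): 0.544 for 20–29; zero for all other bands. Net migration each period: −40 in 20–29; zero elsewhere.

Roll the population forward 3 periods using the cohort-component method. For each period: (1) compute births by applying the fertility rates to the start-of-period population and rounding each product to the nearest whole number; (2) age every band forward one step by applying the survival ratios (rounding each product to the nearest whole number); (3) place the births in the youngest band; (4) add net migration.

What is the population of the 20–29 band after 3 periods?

Period 1:
Births: 1980 × 0.544 = 1077
10–19: 1200 × 0.956 = 1147
20–29: 1890 × 0.949 = 1794
30–39: 1980 × 0.921 = 1824
40+: 1950 × 0.949 + 1240 × 0.671 = 1851 + 832 = 2683
Net migration: 20–29 − 40 → 1754
End of period: [1077, 1147, 1754, 1824, 2683]
Period 2:
Births: 1754 × 0.544 = 954
10–19: 1077 × 0.956 = 1030
20–29: 1147 × 0.949 = 1089
30–39: 1754 × 0.921 = 1615
40+: 1824 × 0.949 + 2683 × 0.671 = 1731 + 1800 = 3531
Net migration: 20–29 − 40 → 1049
End of period: [954, 1030, 1049, 1615, 3531]
Period 3:
Births: 1049 × 0.544 = 571
10–19: 954 × 0.956 = 912
20–29: 1030 × 0.949 = 977
30–39: 1049 × 0.921 = 966
40+: 1615 × 0.949 + 3531 × 0.671 = 1533 + 2369 = 3902
Net migration: 20–29 − 40 → 937
End of period: [571, 912, 937, 966, 3902]

937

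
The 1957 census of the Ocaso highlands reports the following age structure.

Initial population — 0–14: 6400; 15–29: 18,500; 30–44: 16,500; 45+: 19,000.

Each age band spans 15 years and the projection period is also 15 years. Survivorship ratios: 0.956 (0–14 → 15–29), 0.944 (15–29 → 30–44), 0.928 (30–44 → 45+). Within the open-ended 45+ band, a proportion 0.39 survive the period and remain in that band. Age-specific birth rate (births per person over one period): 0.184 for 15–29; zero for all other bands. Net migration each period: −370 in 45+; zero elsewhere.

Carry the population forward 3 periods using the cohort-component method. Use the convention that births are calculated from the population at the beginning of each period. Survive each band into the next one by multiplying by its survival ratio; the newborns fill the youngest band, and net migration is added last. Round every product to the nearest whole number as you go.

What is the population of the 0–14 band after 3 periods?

Period 1.
Births: 18500 × 0.184 = 3404
15–29: 6400 × 0.956 = 6118
30–44: 18500 × 0.944 = 17464
45+: 16500 × 0.928 + 19000 × 0.39 = 15312 + 7410 = 22722
Net migration: 45+ − 370 → 22352
Giving 3404 / 6118 / 17464 / 22352.
Period 2.
Births: 6118 × 0.184 = 1126
15–29: 3404 × 0.956 = 3254
30–44: 6118 × 0.944 = 5775
45+: 17464 × 0.928 + 22352 × 0.39 = 16207 + 8717 = 24924
Net migration: 45+ − 370 → 24554
Giving 1126 / 3254 / 5775 / 24554.
Period 3.
Births: 3254 × 0.184 = 599
15–29: 1126 × 0.956 = 1076
30–44: 3254 × 0.944 = 3072
45+: 5775 × 0.928 + 24554 × 0.39 = 5359 + 9576 = 14935
Net migration: 45+ − 370 → 14565
Giving 599 / 1076 / 3072 / 14565.

599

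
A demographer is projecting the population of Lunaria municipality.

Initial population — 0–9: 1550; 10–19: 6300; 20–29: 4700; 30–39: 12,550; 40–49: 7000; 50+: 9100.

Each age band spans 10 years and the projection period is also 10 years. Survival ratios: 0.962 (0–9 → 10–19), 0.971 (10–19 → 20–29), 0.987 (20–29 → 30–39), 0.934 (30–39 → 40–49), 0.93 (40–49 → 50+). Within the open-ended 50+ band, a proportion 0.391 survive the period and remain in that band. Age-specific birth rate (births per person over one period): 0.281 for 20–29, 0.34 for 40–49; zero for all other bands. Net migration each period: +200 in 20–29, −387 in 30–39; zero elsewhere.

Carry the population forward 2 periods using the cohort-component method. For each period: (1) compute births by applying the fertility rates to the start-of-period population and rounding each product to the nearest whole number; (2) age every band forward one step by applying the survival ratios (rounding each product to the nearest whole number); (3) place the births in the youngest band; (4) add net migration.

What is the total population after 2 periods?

35625

[period 1]
Births: 4700 × 0.281 = 1321 ; 7000 × 0.34 = 2380 — total 3701
10–19: 1550 × 0.962 = 1491
20–29: 6300 × 0.971 = 6117
30–39: 4700 × 0.987 = 4639
40–49: 12550 × 0.934 = 11722
50+: 7000 × 0.93 + 9100 × 0.391 = 6510 + 3558 = 10068
Net migration: 20–29 + 200 → 6317; 30–39 − 387 → 4252
→ [3701, 1491, 6317, 4252, 11722, 10068]
[period 2]
Births: 6317 × 0.281 = 1775 ; 11722 × 0.34 = 3985 — total 5760
10–19: 3701 × 0.962 = 3560
20–29: 1491 × 0.971 = 1448
30–39: 6317 × 0.987 = 6235
40–49: 4252 × 0.934 = 3971
50+: 11722 × 0.93 + 10068 × 0.391 = 10901 + 3937 = 14838
Net migration: 20–29 + 200 → 1648; 30–39 − 387 → 5848
→ [5760, 3560, 1648, 5848, 3971, 14838]
Total after period 2: 5760 + 3560 + 1648 + 5848 + 3971 + 14838 = 35625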